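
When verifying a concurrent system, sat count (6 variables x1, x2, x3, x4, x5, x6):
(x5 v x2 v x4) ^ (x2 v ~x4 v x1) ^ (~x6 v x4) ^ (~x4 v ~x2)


CNF with 4 clauses over 6 vars (64 assignments).
An assignment satisfies CNF iff every clause has >=1 true literal.
Check each row (bits = x1,x2,x3,x4,x5,x6; clause T/F shown):
  row 0 [000000]: clauses=FTTT -> 0
  row 1 [000001]: clauses=FTFT -> 0
  row 2 [000010]: clauses=TTTT -> 1
  row 3 [000011]: clauses=TTFT -> 0
  row 4 [000100]: clauses=TFTT -> 0
  (every remaining row is evaluated the same way; all 64 results are listed next)
Full result column, 8 rows per line (x1,x2,x3 fixed per line; x4,x5,x6 runs 000..111 left to right):
  rows 0-7 [x1,x2,x3=000]: 00100000  (ones: 1)
  rows 8-15 [x1,x2,x3=001]: 00100000  (ones: 1)
  rows 16-23 [x1,x2,x3=010]: 10100000  (ones: 2)
  rows 24-31 [x1,x2,x3=011]: 10100000  (ones: 2)
  rows 32-39 [x1,x2,x3=100]: 00101111  (ones: 5)
  rows 40-47 [x1,x2,x3=101]: 00101111  (ones: 5)
  rows 48-55 [x1,x2,x3=110]: 10100000  (ones: 2)
  rows 56-63 [x1,x2,x3=111]: 10100000  (ones: 2)
Satisfying assignments = 1+1+2+2+5+5+2+2 = 20

20


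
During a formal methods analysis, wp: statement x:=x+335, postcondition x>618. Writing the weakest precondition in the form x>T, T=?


Formula: wp(x:=E, P) = P[E/x] (substitute E for x in postcondition)
Step 1: Postcondition: x>618
Step 2: Substitute x+335 for x: x+335>618
Step 3: Solve for x: x > 618-335 = 283

283


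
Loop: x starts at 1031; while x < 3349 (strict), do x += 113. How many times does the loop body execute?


Step 1: x goes from 1031 toward 3349 by 113; the body runs while x<3349, so iterations = ceil((bound-start)/step)
Step 2: Distance=2318
Step 3: ceil(2318/113)=21

21


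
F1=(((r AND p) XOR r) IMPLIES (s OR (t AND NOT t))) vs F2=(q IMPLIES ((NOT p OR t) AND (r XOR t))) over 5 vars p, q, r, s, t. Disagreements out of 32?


F1 = (((r AND p) XOR r) IMPLIES (s OR (t AND NOT t)))
F2 = (q IMPLIES ((NOT p OR t) AND (r XOR t)))
Evaluate both on each of 32 rows (bits = p,q,r,s,t):
  row 0 [00000]: F1=1 F2=1 -> 0
  row 1 [00001]: F1=1 F2=1 -> 0
  row 2 [00010]: F1=1 F2=1 -> 0
  row 3 [00011]: F1=1 F2=1 -> 0
  row 4 [00100]: F1=0 F2=1 (differ) -> 1
  row 5 [00101]: F1=0 F2=1 (differ) -> 1
  row 6 [00110]: F1=1 F2=1 -> 0
  row 7 [00111]: F1=1 F2=1 -> 0
  row 8 [01000]: F1=1 F2=0 (differ) -> 1
  row 9 [01001]: F1=1 F2=1 -> 0
  row 10 [01010]: F1=1 F2=0 (differ) -> 1
  row 11 [01011]: F1=1 F2=1 -> 0
  row 12 [01100]: F1=0 F2=1 (differ) -> 1
  row 13 [01101]: F1=0 F2=0 -> 0
  row 14 [01110]: F1=1 F2=1 -> 0
  row 15 [01111]: F1=1 F2=0 (differ) -> 1
  row 16 [10000]: F1=1 F2=1 -> 0
  row 17 [10001]: F1=1 F2=1 -> 0
  row 18 [10010]: F1=1 F2=1 -> 0
  row 19 [10011]: F1=1 F2=1 -> 0
  row 20 [10100]: F1=1 F2=1 -> 0
  row 21 [10101]: F1=1 F2=1 -> 0
  row 22 [10110]: F1=1 F2=1 -> 0
  row 23 [10111]: F1=1 F2=1 -> 0
  row 24 [11000]: F1=1 F2=0 (differ) -> 1
  row 25 [11001]: F1=1 F2=1 -> 0
  row 26 [11010]: F1=1 F2=0 (differ) -> 1
  row 27 [11011]: F1=1 F2=1 -> 0
  row 28 [11100]: F1=1 F2=0 (differ) -> 1
  row 29 [11101]: F1=1 F2=0 (differ) -> 1
  row 30 [11110]: F1=1 F2=0 (differ) -> 1
  row 31 [11111]: F1=1 F2=0 (differ) -> 1
Full result column, 8 rows per line (p,q fixed per line; r,s,t runs 000..111 left to right):
  rows 0-7 [p,q=00]: 00001100  (ones: 2)
  rows 8-15 [p,q=01]: 10101001  (ones: 4)
  rows 16-23 [p,q=10]: 00000000  (ones: 0)
  rows 24-31 [p,q=11]: 10101111  (ones: 6)
Disagreements = 2+4+0+6 = 12

12


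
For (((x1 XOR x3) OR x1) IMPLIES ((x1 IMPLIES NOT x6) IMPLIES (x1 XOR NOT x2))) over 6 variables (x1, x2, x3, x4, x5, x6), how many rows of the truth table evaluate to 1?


Formula: (((x1 XOR x3) OR x1) IMPLIES ((x1 IMPLIES NOT x6) IMPLIES (x1 XOR NOT x2))) over 6 vars (64 rows)
Evaluate each row (x1, x2, x3, x4, x5, x6 as bits, MSB first):
  row 0 [000000]: (((0 XOR 0) OR 0) IMPLIES ((0 IMPLIES NOT 0) IMPLIES (0 XOR NOT 0))) -> 1
  row 1 [000001]: (((0 XOR 0) OR 0) IMPLIES ((0 IMPLIES NOT 1) IMPLIES (0 XOR NOT 0))) -> 1
  row 2 [000010]: (((0 XOR 0) OR 0) IMPLIES ((0 IMPLIES NOT 0) IMPLIES (0 XOR NOT 0))) -> 1
  row 3 [000011]: (((0 XOR 0) OR 0) IMPLIES ((0 IMPLIES NOT 1) IMPLIES (0 XOR NOT 0))) -> 1
  row 4 [000100]: (((0 XOR 0) OR 0) IMPLIES ((0 IMPLIES NOT 0) IMPLIES (0 XOR NOT 0))) -> 1
  (every remaining row is evaluated the same way; all 64 results are listed next)
Full result column, 8 rows per line (x1,x2,x3 fixed per line; x4,x5,x6 runs 000..111 left to right):
  rows 0-7 [x1,x2,x3=000]: 11111111  (ones: 8)
  rows 8-15 [x1,x2,x3=001]: 11111111  (ones: 8)
  rows 16-23 [x1,x2,x3=010]: 11111111  (ones: 8)
  rows 24-31 [x1,x2,x3=011]: 00000000  (ones: 0)
  rows 32-39 [x1,x2,x3=100]: 01010101  (ones: 4)
  rows 40-47 [x1,x2,x3=101]: 01010101  (ones: 4)
  rows 48-55 [x1,x2,x3=110]: 11111111  (ones: 8)
  rows 56-63 [x1,x2,x3=111]: 11111111  (ones: 8)
Count of 1-rows = 8+8+8+0+4+4+8+8 = 48

48


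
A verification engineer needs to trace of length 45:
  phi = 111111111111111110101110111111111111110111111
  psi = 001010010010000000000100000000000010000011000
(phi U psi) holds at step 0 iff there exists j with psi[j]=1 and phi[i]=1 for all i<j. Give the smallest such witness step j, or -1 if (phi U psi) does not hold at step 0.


(phi U psi) at 0: need smallest j with psi[j]=1 and phi[i]=1 for all i in [0,j).
Scan from step 0:
  step 0: phi=1, psi=0 -> continue
  step 1: phi=1, psi=0 -> continue
  step 2: psi=1 and phi held for [0,2) -> witness found
Witness step = 2

2


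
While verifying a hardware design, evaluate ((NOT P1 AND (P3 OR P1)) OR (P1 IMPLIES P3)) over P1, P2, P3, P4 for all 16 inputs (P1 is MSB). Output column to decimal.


Formula: ((NOT P1 AND (P3 OR P1)) OR (P1 IMPLIES P3)) over P1, P2, P3, P4 (16 rows)
Evaluate each row (bits = P1,P2,P3,P4, MSB first):
  row 0 [0000]: ((NOT 0 AND (0 OR 0)) OR (0 IMPLIES 0)) -> 1
  row 1 [0001]: ((NOT 0 AND (0 OR 0)) OR (0 IMPLIES 0)) -> 1
  row 2 [0010]: ((NOT 0 AND (1 OR 0)) OR (0 IMPLIES 1)) -> 1
  row 3 [0011]: ((NOT 0 AND (1 OR 0)) OR (0 IMPLIES 1)) -> 1
  row 4 [0100]: ((NOT 0 AND (0 OR 0)) OR (0 IMPLIES 0)) -> 1
  row 5 [0101]: ((NOT 0 AND (0 OR 0)) OR (0 IMPLIES 0)) -> 1
  row 6 [0110]: ((NOT 0 AND (1 OR 0)) OR (0 IMPLIES 1)) -> 1
  row 7 [0111]: ((NOT 0 AND (1 OR 0)) OR (0 IMPLIES 1)) -> 1
  row 8 [1000]: ((NOT 1 AND (0 OR 1)) OR (1 IMPLIES 0)) -> 0
  row 9 [1001]: ((NOT 1 AND (0 OR 1)) OR (1 IMPLIES 0)) -> 0
  row 10 [1010]: ((NOT 1 AND (1 OR 1)) OR (1 IMPLIES 1)) -> 1
  row 11 [1011]: ((NOT 1 AND (1 OR 1)) OR (1 IMPLIES 1)) -> 1
  row 12 [1100]: ((NOT 1 AND (0 OR 1)) OR (1 IMPLIES 0)) -> 0
  row 13 [1101]: ((NOT 1 AND (0 OR 1)) OR (1 IMPLIES 0)) -> 0
  row 14 [1110]: ((NOT 1 AND (1 OR 1)) OR (1 IMPLIES 1)) -> 1
  row 15 [1111]: ((NOT 1 AND (1 OR 1)) OR (1 IMPLIES 1)) -> 1
Full result column, 4 rows per line (P1,P2 fixed per line; P3,P4 runs 00..11 left to right):
  rows 0-3 [P1,P2=00]: 1111  = hex F
  rows 4-7 [P1,P2=01]: 1111  = hex F
  rows 8-11 [P1,P2=10]: 0011  = hex 3
  rows 12-15 [P1,P2=11]: 0011  = hex 3
Output column (row 0 .. row 15) = 1111111100110011
Output column grouped in 4s = 1111 1111 0011 0011 = 0xFF33
Convert to decimal digit by digit (value = value*16 + digit):
  F -> 15
  15*16 + 15 (F) = 255
  255*16 + 3 = 4083
  4083*16 + 3 = 65331
Decimal = 65331

65331


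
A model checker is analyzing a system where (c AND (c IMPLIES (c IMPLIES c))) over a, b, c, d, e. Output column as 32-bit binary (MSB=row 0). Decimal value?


Formula: (c AND (c IMPLIES (c IMPLIES c))) over a, b, c, d, e (32 rows)
Evaluate each row (bits = a,b,c,d,e, MSB first):
  row 0 [00000]: (0 AND (0 IMPLIES (0 IMPLIES 0))) -> 0
  row 1 [00001]: (0 AND (0 IMPLIES (0 IMPLIES 0))) -> 0
  row 2 [00010]: (0 AND (0 IMPLIES (0 IMPLIES 0))) -> 0
  row 3 [00011]: (0 AND (0 IMPLIES (0 IMPLIES 0))) -> 0
  row 4 [00100]: (1 AND (1 IMPLIES (1 IMPLIES 1))) -> 1
  row 5 [00101]: (1 AND (1 IMPLIES (1 IMPLIES 1))) -> 1
  row 6 [00110]: (1 AND (1 IMPLIES (1 IMPLIES 1))) -> 1
  row 7 [00111]: (1 AND (1 IMPLIES (1 IMPLIES 1))) -> 1
  row 8 [01000]: (0 AND (0 IMPLIES (0 IMPLIES 0))) -> 0
  row 9 [01001]: (0 AND (0 IMPLIES (0 IMPLIES 0))) -> 0
  row 10 [01010]: (0 AND (0 IMPLIES (0 IMPLIES 0))) -> 0
  row 11 [01011]: (0 AND (0 IMPLIES (0 IMPLIES 0))) -> 0
  row 12 [01100]: (1 AND (1 IMPLIES (1 IMPLIES 1))) -> 1
  row 13 [01101]: (1 AND (1 IMPLIES (1 IMPLIES 1))) -> 1
  row 14 [01110]: (1 AND (1 IMPLIES (1 IMPLIES 1))) -> 1
  row 15 [01111]: (1 AND (1 IMPLIES (1 IMPLIES 1))) -> 1
  row 16 [10000]: (0 AND (0 IMPLIES (0 IMPLIES 0))) -> 0
  row 17 [10001]: (0 AND (0 IMPLIES (0 IMPLIES 0))) -> 0
  row 18 [10010]: (0 AND (0 IMPLIES (0 IMPLIES 0))) -> 0
  row 19 [10011]: (0 AND (0 IMPLIES (0 IMPLIES 0))) -> 0
  row 20 [10100]: (1 AND (1 IMPLIES (1 IMPLIES 1))) -> 1
  row 21 [10101]: (1 AND (1 IMPLIES (1 IMPLIES 1))) -> 1
  row 22 [10110]: (1 AND (1 IMPLIES (1 IMPLIES 1))) -> 1
  row 23 [10111]: (1 AND (1 IMPLIES (1 IMPLIES 1))) -> 1
  row 24 [11000]: (0 AND (0 IMPLIES (0 IMPLIES 0))) -> 0
  row 25 [11001]: (0 AND (0 IMPLIES (0 IMPLIES 0))) -> 0
  row 26 [11010]: (0 AND (0 IMPLIES (0 IMPLIES 0))) -> 0
  row 27 [11011]: (0 AND (0 IMPLIES (0 IMPLIES 0))) -> 0
  row 28 [11100]: (1 AND (1 IMPLIES (1 IMPLIES 1))) -> 1
  row 29 [11101]: (1 AND (1 IMPLIES (1 IMPLIES 1))) -> 1
  row 30 [11110]: (1 AND (1 IMPLIES (1 IMPLIES 1))) -> 1
  row 31 [11111]: (1 AND (1 IMPLIES (1 IMPLIES 1))) -> 1
Full result column, 4 rows per line (a,b,c fixed per line; d,e runs 00..11 left to right):
  rows 0-3 [a,b,c=000]: 0000  = hex 0
  rows 4-7 [a,b,c=001]: 1111  = hex F
  rows 8-11 [a,b,c=010]: 0000  = hex 0
  rows 12-15 [a,b,c=011]: 1111  = hex F
  rows 16-19 [a,b,c=100]: 0000  = hex 0
  rows 20-23 [a,b,c=101]: 1111  = hex F
  rows 24-27 [a,b,c=110]: 0000  = hex 0
  rows 28-31 [a,b,c=111]: 1111  = hex F
Output column (row 0 .. row 31) = 00001111000011110000111100001111
Output column grouped in 4s = 0000 1111 0000 1111 0000 1111 0000 1111 = 0x0F0F0F0F
Convert to decimal digit by digit (value = value*16 + digit):
  0 -> 0
  0*16 + 15 (F) = 15
  15*16 + 0 = 240
  240*16 + 15 (F) = 3855
  3855*16 + 0 = 61680
  61680*16 + 15 (F) = 986895
  986895*16 + 0 = 15790320
  15790320*16 + 15 (F) = 252645135
Decimal = 252645135

252645135


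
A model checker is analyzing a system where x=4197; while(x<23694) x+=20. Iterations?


Step 1: x goes from 4197 toward 23694 by 20; the body runs while x<23694, so iterations = ceil((bound-start)/step)
Step 2: Distance=19497
Step 3: ceil(19497/20)=975

975


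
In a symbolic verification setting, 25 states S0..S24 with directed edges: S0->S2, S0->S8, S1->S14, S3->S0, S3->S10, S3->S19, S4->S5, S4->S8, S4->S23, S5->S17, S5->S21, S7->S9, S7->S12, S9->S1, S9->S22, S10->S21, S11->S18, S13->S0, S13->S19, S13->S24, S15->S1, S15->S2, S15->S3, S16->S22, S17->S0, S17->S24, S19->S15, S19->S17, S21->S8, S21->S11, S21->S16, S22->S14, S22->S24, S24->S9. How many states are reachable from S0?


BFS from S0:
  layer 0: {S0}
  layer 1: {S2, S8}
Reachable set: {S0, S2, S8}
Count = 3

3


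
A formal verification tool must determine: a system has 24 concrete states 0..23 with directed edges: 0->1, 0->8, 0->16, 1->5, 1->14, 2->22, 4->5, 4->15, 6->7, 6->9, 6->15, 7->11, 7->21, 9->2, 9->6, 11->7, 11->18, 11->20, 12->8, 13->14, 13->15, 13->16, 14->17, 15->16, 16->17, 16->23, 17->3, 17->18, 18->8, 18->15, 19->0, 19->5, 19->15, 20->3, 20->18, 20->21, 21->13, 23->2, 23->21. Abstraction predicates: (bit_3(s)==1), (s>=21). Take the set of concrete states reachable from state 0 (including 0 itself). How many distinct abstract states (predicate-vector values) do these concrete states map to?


BFS from 0:
Concrete reachable: {0, 1, 2, 3, 5, 8, 13, 14, 15, 16, 17, 18, 21, 22, 23}
Abstract via predicates (bit_3(s)==1), (s>=21):
  (0,0) <- {0, 1, 2, 3, 5, 16, 17, 18}
  (0,1) <- {21, 22, 23}
  (1,0) <- {8, 13, 14, 15}
Distinct abstract states = 3

3


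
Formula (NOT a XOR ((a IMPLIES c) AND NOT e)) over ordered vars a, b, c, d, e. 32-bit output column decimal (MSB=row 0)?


Formula: (NOT a XOR ((a IMPLIES c) AND NOT e)) over a, b, c, d, e (32 rows)
Evaluate each row (bits = a,b,c,d,e, MSB first):
  row 0 [00000]: (NOT 0 XOR ((0 IMPLIES 0) AND NOT 0)) -> 0
  row 1 [00001]: (NOT 0 XOR ((0 IMPLIES 0) AND NOT 1)) -> 1
  row 2 [00010]: (NOT 0 XOR ((0 IMPLIES 0) AND NOT 0)) -> 0
  row 3 [00011]: (NOT 0 XOR ((0 IMPLIES 0) AND NOT 1)) -> 1
  row 4 [00100]: (NOT 0 XOR ((0 IMPLIES 1) AND NOT 0)) -> 0
  row 5 [00101]: (NOT 0 XOR ((0 IMPLIES 1) AND NOT 1)) -> 1
  row 6 [00110]: (NOT 0 XOR ((0 IMPLIES 1) AND NOT 0)) -> 0
  row 7 [00111]: (NOT 0 XOR ((0 IMPLIES 1) AND NOT 1)) -> 1
  row 8 [01000]: (NOT 0 XOR ((0 IMPLIES 0) AND NOT 0)) -> 0
  row 9 [01001]: (NOT 0 XOR ((0 IMPLIES 0) AND NOT 1)) -> 1
  row 10 [01010]: (NOT 0 XOR ((0 IMPLIES 0) AND NOT 0)) -> 0
  row 11 [01011]: (NOT 0 XOR ((0 IMPLIES 0) AND NOT 1)) -> 1
  row 12 [01100]: (NOT 0 XOR ((0 IMPLIES 1) AND NOT 0)) -> 0
  row 13 [01101]: (NOT 0 XOR ((0 IMPLIES 1) AND NOT 1)) -> 1
  row 14 [01110]: (NOT 0 XOR ((0 IMPLIES 1) AND NOT 0)) -> 0
  row 15 [01111]: (NOT 0 XOR ((0 IMPLIES 1) AND NOT 1)) -> 1
  row 16 [10000]: (NOT 1 XOR ((1 IMPLIES 0) AND NOT 0)) -> 0
  row 17 [10001]: (NOT 1 XOR ((1 IMPLIES 0) AND NOT 1)) -> 0
  row 18 [10010]: (NOT 1 XOR ((1 IMPLIES 0) AND NOT 0)) -> 0
  row 19 [10011]: (NOT 1 XOR ((1 IMPLIES 0) AND NOT 1)) -> 0
  row 20 [10100]: (NOT 1 XOR ((1 IMPLIES 1) AND NOT 0)) -> 1
  row 21 [10101]: (NOT 1 XOR ((1 IMPLIES 1) AND NOT 1)) -> 0
  row 22 [10110]: (NOT 1 XOR ((1 IMPLIES 1) AND NOT 0)) -> 1
  row 23 [10111]: (NOT 1 XOR ((1 IMPLIES 1) AND NOT 1)) -> 0
  row 24 [11000]: (NOT 1 XOR ((1 IMPLIES 0) AND NOT 0)) -> 0
  row 25 [11001]: (NOT 1 XOR ((1 IMPLIES 0) AND NOT 1)) -> 0
  row 26 [11010]: (NOT 1 XOR ((1 IMPLIES 0) AND NOT 0)) -> 0
  row 27 [11011]: (NOT 1 XOR ((1 IMPLIES 0) AND NOT 1)) -> 0
  row 28 [11100]: (NOT 1 XOR ((1 IMPLIES 1) AND NOT 0)) -> 1
  row 29 [11101]: (NOT 1 XOR ((1 IMPLIES 1) AND NOT 1)) -> 0
  row 30 [11110]: (NOT 1 XOR ((1 IMPLIES 1) AND NOT 0)) -> 1
  row 31 [11111]: (NOT 1 XOR ((1 IMPLIES 1) AND NOT 1)) -> 0
Full result column, 4 rows per line (a,b,c fixed per line; d,e runs 00..11 left to right):
  rows 0-3 [a,b,c=000]: 0101  = hex 5
  rows 4-7 [a,b,c=001]: 0101  = hex 5
  rows 8-11 [a,b,c=010]: 0101  = hex 5
  rows 12-15 [a,b,c=011]: 0101  = hex 5
  rows 16-19 [a,b,c=100]: 0000  = hex 0
  rows 20-23 [a,b,c=101]: 1010  = hex A
  rows 24-27 [a,b,c=110]: 0000  = hex 0
  rows 28-31 [a,b,c=111]: 1010  = hex A
Output column (row 0 .. row 31) = 01010101010101010000101000001010
Output column grouped in 4s = 0101 0101 0101 0101 0000 1010 0000 1010 = 0x55550A0A
Convert to decimal digit by digit (value = value*16 + digit):
  5 -> 5
  5*16 + 5 = 85
  85*16 + 5 = 1365
  1365*16 + 5 = 21845
  21845*16 + 0 = 349520
  349520*16 + 10 (A) = 5592330
  5592330*16 + 0 = 89477280
  89477280*16 + 10 (A) = 1431636490
Decimal = 1431636490

1431636490


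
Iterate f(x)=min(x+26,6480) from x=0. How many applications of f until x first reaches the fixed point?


Step 1: x=0, cap=6480, increment=26
Step 2: x grows by 26 each step until capped at 6480; fixed point is x=6480
Step 3: iterations = ceil(6480/26) = 250

250


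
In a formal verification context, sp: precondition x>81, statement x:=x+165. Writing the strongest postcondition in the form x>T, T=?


Formula: sp(P, x:=E) = exists old_x. (x = E[old_x/x]) AND P[old_x/x] (old_x is the value of x before the assignment; eliminate old_x by solving x = E[old_x/x] for old_x)
Step 1: Precondition P: x>81, i.e. old_x > 81
Step 2: Assignment gives x = old_x + 165, so old_x = x - 165
Step 3: Substitute into P: x - 165 > 81
Step 4: Simplify: x > 81+165 = 246

246


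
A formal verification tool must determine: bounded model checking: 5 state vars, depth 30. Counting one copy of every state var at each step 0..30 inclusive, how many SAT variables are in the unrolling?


BMC unrolls to depth k, creating one copy of each state var for steps 0..k.
Step count = 30 + 1 = 31 (steps 0 through 30)
Vars per step = 5
Total = 5 * 31 = 155

155


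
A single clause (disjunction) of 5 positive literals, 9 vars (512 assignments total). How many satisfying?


Step 1: Total=2^9=512
Step 2: Unsat when all 5 false: 2^4=16
Step 3: Sat=512-16=496

496


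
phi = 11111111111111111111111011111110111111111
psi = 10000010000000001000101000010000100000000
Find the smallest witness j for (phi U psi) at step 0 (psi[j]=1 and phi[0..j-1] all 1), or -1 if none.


(phi U psi) at 0: need smallest j with psi[j]=1 and phi[i]=1 for all i in [0,j).
Scan from step 0:
  step 0: psi=1 and phi held for [0,0) -> witness found
Witness step = 0

0


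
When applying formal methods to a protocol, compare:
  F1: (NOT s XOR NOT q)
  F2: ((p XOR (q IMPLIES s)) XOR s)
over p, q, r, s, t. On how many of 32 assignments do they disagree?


F1 = (NOT s XOR NOT q)
F2 = ((p XOR (q IMPLIES s)) XOR s)
Evaluate both on each of 32 rows (bits = p,q,r,s,t):
  row 0 [00000]: F1=0 F2=1 (differ) -> 1
  row 1 [00001]: F1=0 F2=1 (differ) -> 1
  row 2 [00010]: F1=1 F2=0 (differ) -> 1
  row 3 [00011]: F1=1 F2=0 (differ) -> 1
  row 4 [00100]: F1=0 F2=1 (differ) -> 1
  row 5 [00101]: F1=0 F2=1 (differ) -> 1
  row 6 [00110]: F1=1 F2=0 (differ) -> 1
  row 7 [00111]: F1=1 F2=0 (differ) -> 1
  row 8 [01000]: F1=1 F2=0 (differ) -> 1
  row 9 [01001]: F1=1 F2=0 (differ) -> 1
  row 10 [01010]: F1=0 F2=0 -> 0
  row 11 [01011]: F1=0 F2=0 -> 0
  row 12 [01100]: F1=1 F2=0 (differ) -> 1
  row 13 [01101]: F1=1 F2=0 (differ) -> 1
  row 14 [01110]: F1=0 F2=0 -> 0
  row 15 [01111]: F1=0 F2=0 -> 0
  row 16 [10000]: F1=0 F2=0 -> 0
  row 17 [10001]: F1=0 F2=0 -> 0
  row 18 [10010]: F1=1 F2=1 -> 0
  row 19 [10011]: F1=1 F2=1 -> 0
  row 20 [10100]: F1=0 F2=0 -> 0
  row 21 [10101]: F1=0 F2=0 -> 0
  row 22 [10110]: F1=1 F2=1 -> 0
  row 23 [10111]: F1=1 F2=1 -> 0
  row 24 [11000]: F1=1 F2=1 -> 0
  row 25 [11001]: F1=1 F2=1 -> 0
  row 26 [11010]: F1=0 F2=1 (differ) -> 1
  row 27 [11011]: F1=0 F2=1 (differ) -> 1
  row 28 [11100]: F1=1 F2=1 -> 0
  row 29 [11101]: F1=1 F2=1 -> 0
  row 30 [11110]: F1=0 F2=1 (differ) -> 1
  row 31 [11111]: F1=0 F2=1 (differ) -> 1
Full result column, 8 rows per line (p,q fixed per line; r,s,t runs 000..111 left to right):
  rows 0-7 [p,q=00]: 11111111  (ones: 8)
  rows 8-15 [p,q=01]: 11001100  (ones: 4)
  rows 16-23 [p,q=10]: 00000000  (ones: 0)
  rows 24-31 [p,q=11]: 00110011  (ones: 4)
Disagreements = 8+4+0+4 = 16

16


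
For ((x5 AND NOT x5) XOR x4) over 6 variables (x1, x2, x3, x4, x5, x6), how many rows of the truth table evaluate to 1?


Formula: ((x5 AND NOT x5) XOR x4) over 6 vars (64 rows)
Evaluate each row (x1, x2, x3, x4, x5, x6 as bits, MSB first):
  row 0 [000000]: ((0 AND NOT 0) XOR 0) -> 0
  row 1 [000001]: ((0 AND NOT 0) XOR 0) -> 0
  row 2 [000010]: ((1 AND NOT 1) XOR 0) -> 0
  row 3 [000011]: ((1 AND NOT 1) XOR 0) -> 0
  row 4 [000100]: ((0 AND NOT 0) XOR 1) -> 1
  (every remaining row is evaluated the same way; all 64 results are listed next)
Full result column, 8 rows per line (x1,x2,x3 fixed per line; x4,x5,x6 runs 000..111 left to right):
  rows 0-7 [x1,x2,x3=000]: 00001111  (ones: 4)
  rows 8-15 [x1,x2,x3=001]: 00001111  (ones: 4)
  rows 16-23 [x1,x2,x3=010]: 00001111  (ones: 4)
  rows 24-31 [x1,x2,x3=011]: 00001111  (ones: 4)
  rows 32-39 [x1,x2,x3=100]: 00001111  (ones: 4)
  rows 40-47 [x1,x2,x3=101]: 00001111  (ones: 4)
  rows 48-55 [x1,x2,x3=110]: 00001111  (ones: 4)
  rows 56-63 [x1,x2,x3=111]: 00001111  (ones: 4)
Count of 1-rows = 4+4+4+4+4+4+4+4 = 32

32


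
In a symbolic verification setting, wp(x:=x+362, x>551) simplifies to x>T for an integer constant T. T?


Formula: wp(x:=E, P) = P[E/x] (substitute E for x in postcondition)
Step 1: Postcondition: x>551
Step 2: Substitute x+362 for x: x+362>551
Step 3: Solve for x: x > 551-362 = 189

189


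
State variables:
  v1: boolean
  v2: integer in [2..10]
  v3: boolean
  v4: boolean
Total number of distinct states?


State space = product of domain sizes of all variables.
Domain sizes:
  v1 (boolean): 2
  v2 (integer in [2..10]): 9
  v3 (boolean): 2
  v4 (boolean): 2
Product = 2 * 9 * 2 * 2 = 72

72


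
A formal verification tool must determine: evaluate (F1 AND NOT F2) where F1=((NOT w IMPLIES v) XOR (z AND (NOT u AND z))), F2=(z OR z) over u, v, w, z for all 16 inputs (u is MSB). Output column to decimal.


F1 = ((NOT w IMPLIES v) XOR (z AND (NOT u AND z)))
F2 = (z OR z)
Counterexample to F1=>F2 is where F1=1 and F2=0.
Evaluate each row (bits = u,v,w,z, MSB first):
  row 0 [0000]: F1=0 F2=0 -> F1&~F2 -> 0
  row 1 [0001]: F1=1 F2=1 -> F1&~F2 -> 0
  row 2 [0010]: F1=1 F2=0 -> F1&~F2 -> 1
  row 3 [0011]: F1=0 F2=1 -> F1&~F2 -> 0
  row 4 [0100]: F1=1 F2=0 -> F1&~F2 -> 1
  row 5 [0101]: F1=0 F2=1 -> F1&~F2 -> 0
  row 6 [0110]: F1=1 F2=0 -> F1&~F2 -> 1
  row 7 [0111]: F1=0 F2=1 -> F1&~F2 -> 0
  row 8 [1000]: F1=0 F2=0 -> F1&~F2 -> 0
  row 9 [1001]: F1=0 F2=1 -> F1&~F2 -> 0
  row 10 [1010]: F1=1 F2=0 -> F1&~F2 -> 1
  row 11 [1011]: F1=1 F2=1 -> F1&~F2 -> 0
  row 12 [1100]: F1=1 F2=0 -> F1&~F2 -> 1
  row 13 [1101]: F1=1 F2=1 -> F1&~F2 -> 0
  row 14 [1110]: F1=1 F2=0 -> F1&~F2 -> 1
  row 15 [1111]: F1=1 F2=1 -> F1&~F2 -> 0
Full result column, 4 rows per line (u,v fixed per line; w,z runs 00..11 left to right):
  rows 0-3 [u,v=00]: 0010  = hex 2
  rows 4-7 [u,v=01]: 1010  = hex A
  rows 8-11 [u,v=10]: 0010  = hex 2
  rows 12-15 [u,v=11]: 1010  = hex A
Counterexample vector (row 0 .. row 15) = 0010101000101010
Output column grouped in 4s = 0010 1010 0010 1010 = 0x2A2A
Convert to decimal digit by digit (value = value*16 + digit):
  2 -> 2
  2*16 + 10 (A) = 42
  42*16 + 2 = 674
  674*16 + 10 (A) = 10794
Decimal = 10794

10794


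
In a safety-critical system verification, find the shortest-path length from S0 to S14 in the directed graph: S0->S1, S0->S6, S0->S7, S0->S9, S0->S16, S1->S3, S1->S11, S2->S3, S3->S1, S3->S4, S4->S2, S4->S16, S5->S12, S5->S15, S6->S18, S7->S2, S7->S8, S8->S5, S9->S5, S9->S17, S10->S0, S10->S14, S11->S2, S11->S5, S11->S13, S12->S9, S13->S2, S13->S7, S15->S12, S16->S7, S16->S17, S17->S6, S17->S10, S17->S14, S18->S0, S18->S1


BFS layer-by-layer from S0:
  dist 0: {S0}
  dist 1: {S1, S6, S7, S9, S16}
  dist 2: {S2, S3, S5, S8, S11, S17, S18}
  dist 3: {S4, S10, S12, S13, S14, S15}
  -> S14 reached at distance 3
Shortest path length = 3

3


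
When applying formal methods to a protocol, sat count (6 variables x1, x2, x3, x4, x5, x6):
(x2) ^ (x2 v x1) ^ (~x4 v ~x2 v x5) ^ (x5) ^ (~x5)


CNF with 5 clauses over 6 vars (64 assignments).
An assignment satisfies CNF iff every clause has >=1 true literal.
Check each row (bits = x1,x2,x3,x4,x5,x6; clause T/F shown):
  row 0 [000000]: clauses=FFTFT -> 0
  row 1 [000001]: clauses=FFTFT -> 0
  row 2 [000010]: clauses=FFTTF -> 0
  row 3 [000011]: clauses=FFTTF -> 0
  row 4 [000100]: clauses=FFTFT -> 0
  (every remaining row is evaluated the same way; all 64 results are listed next)
Full result column, 8 rows per line (x1,x2,x3 fixed per line; x4,x5,x6 runs 000..111 left to right):
  rows 0-7 [x1,x2,x3=000]: 00000000  (ones: 0)
  rows 8-15 [x1,x2,x3=001]: 00000000  (ones: 0)
  rows 16-23 [x1,x2,x3=010]: 00000000  (ones: 0)
  rows 24-31 [x1,x2,x3=011]: 00000000  (ones: 0)
  rows 32-39 [x1,x2,x3=100]: 00000000  (ones: 0)
  rows 40-47 [x1,x2,x3=101]: 00000000  (ones: 0)
  rows 48-55 [x1,x2,x3=110]: 00000000  (ones: 0)
  rows 56-63 [x1,x2,x3=111]: 00000000  (ones: 0)
Satisfying assignments = 0+0+0+0+0+0+0+0 = 0

0


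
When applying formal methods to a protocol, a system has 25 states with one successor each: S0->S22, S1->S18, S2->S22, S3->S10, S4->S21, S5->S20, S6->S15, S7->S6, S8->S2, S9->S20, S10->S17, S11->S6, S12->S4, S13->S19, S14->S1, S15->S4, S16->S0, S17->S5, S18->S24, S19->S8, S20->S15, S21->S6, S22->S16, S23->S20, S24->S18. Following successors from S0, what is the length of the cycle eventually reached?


Trace from S0 until a state repeats:
  S0 -> S22 -> S16 -> S0
S0 first seen at step 0, revisited at step 3.
Cycle length = 3 - 0 = 3

3


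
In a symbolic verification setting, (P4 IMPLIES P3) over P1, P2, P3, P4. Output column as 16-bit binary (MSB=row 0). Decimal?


Formula: (P4 IMPLIES P3) over P1, P2, P3, P4 (16 rows)
Evaluate each row (bits = P1,P2,P3,P4, MSB first):
  row 0 [0000]: (0 IMPLIES 0) -> 1
  row 1 [0001]: (1 IMPLIES 0) -> 0
  row 2 [0010]: (0 IMPLIES 1) -> 1
  row 3 [0011]: (1 IMPLIES 1) -> 1
  row 4 [0100]: (0 IMPLIES 0) -> 1
  row 5 [0101]: (1 IMPLIES 0) -> 0
  row 6 [0110]: (0 IMPLIES 1) -> 1
  row 7 [0111]: (1 IMPLIES 1) -> 1
  row 8 [1000]: (0 IMPLIES 0) -> 1
  row 9 [1001]: (1 IMPLIES 0) -> 0
  row 10 [1010]: (0 IMPLIES 1) -> 1
  row 11 [1011]: (1 IMPLIES 1) -> 1
  row 12 [1100]: (0 IMPLIES 0) -> 1
  row 13 [1101]: (1 IMPLIES 0) -> 0
  row 14 [1110]: (0 IMPLIES 1) -> 1
  row 15 [1111]: (1 IMPLIES 1) -> 1
Full result column, 4 rows per line (P1,P2 fixed per line; P3,P4 runs 00..11 left to right):
  rows 0-3 [P1,P2=00]: 1011  = hex B
  rows 4-7 [P1,P2=01]: 1011  = hex B
  rows 8-11 [P1,P2=10]: 1011  = hex B
  rows 12-15 [P1,P2=11]: 1011  = hex B
Output column (row 0 .. row 15) = 1011101110111011
Output column grouped in 4s = 1011 1011 1011 1011 = 0xBBBB
Convert to decimal digit by digit (value = value*16 + digit):
  B -> 11
  11*16 + 11 (B) = 187
  187*16 + 11 (B) = 3003
  3003*16 + 11 (B) = 48059
Decimal = 48059

48059


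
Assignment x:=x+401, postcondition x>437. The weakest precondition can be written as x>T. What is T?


Formula: wp(x:=E, P) = P[E/x] (substitute E for x in postcondition)
Step 1: Postcondition: x>437
Step 2: Substitute x+401 for x: x+401>437
Step 3: Solve for x: x > 437-401 = 36

36


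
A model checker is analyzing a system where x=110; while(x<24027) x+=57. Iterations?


Step 1: x goes from 110 toward 24027 by 57; the body runs while x<24027, so iterations = ceil((bound-start)/step)
Step 2: Distance=23917
Step 3: ceil(23917/57)=420

420


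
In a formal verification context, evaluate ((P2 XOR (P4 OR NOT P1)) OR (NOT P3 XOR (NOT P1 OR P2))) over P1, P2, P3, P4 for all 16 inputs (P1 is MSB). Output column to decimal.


Formula: ((P2 XOR (P4 OR NOT P1)) OR (NOT P3 XOR (NOT P1 OR P2))) over P1, P2, P3, P4 (16 rows)
Evaluate each row (bits = P1,P2,P3,P4, MSB first):
  row 0 [0000]: ((0 XOR (0 OR NOT 0)) OR (NOT 0 XOR (NOT 0 OR 0))) -> 1
  row 1 [0001]: ((0 XOR (1 OR NOT 0)) OR (NOT 0 XOR (NOT 0 OR 0))) -> 1
  row 2 [0010]: ((0 XOR (0 OR NOT 0)) OR (NOT 1 XOR (NOT 0 OR 0))) -> 1
  row 3 [0011]: ((0 XOR (1 OR NOT 0)) OR (NOT 1 XOR (NOT 0 OR 0))) -> 1
  row 4 [0100]: ((1 XOR (0 OR NOT 0)) OR (NOT 0 XOR (NOT 0 OR 1))) -> 0
  row 5 [0101]: ((1 XOR (1 OR NOT 0)) OR (NOT 0 XOR (NOT 0 OR 1))) -> 0
  row 6 [0110]: ((1 XOR (0 OR NOT 0)) OR (NOT 1 XOR (NOT 0 OR 1))) -> 1
  row 7 [0111]: ((1 XOR (1 OR NOT 0)) OR (NOT 1 XOR (NOT 0 OR 1))) -> 1
  row 8 [1000]: ((0 XOR (0 OR NOT 1)) OR (NOT 0 XOR (NOT 1 OR 0))) -> 1
  row 9 [1001]: ((0 XOR (1 OR NOT 1)) OR (NOT 0 XOR (NOT 1 OR 0))) -> 1
  row 10 [1010]: ((0 XOR (0 OR NOT 1)) OR (NOT 1 XOR (NOT 1 OR 0))) -> 0
  row 11 [1011]: ((0 XOR (1 OR NOT 1)) OR (NOT 1 XOR (NOT 1 OR 0))) -> 1
  row 12 [1100]: ((1 XOR (0 OR NOT 1)) OR (NOT 0 XOR (NOT 1 OR 1))) -> 1
  row 13 [1101]: ((1 XOR (1 OR NOT 1)) OR (NOT 0 XOR (NOT 1 OR 1))) -> 0
  row 14 [1110]: ((1 XOR (0 OR NOT 1)) OR (NOT 1 XOR (NOT 1 OR 1))) -> 1
  row 15 [1111]: ((1 XOR (1 OR NOT 1)) OR (NOT 1 XOR (NOT 1 OR 1))) -> 1
Full result column, 4 rows per line (P1,P2 fixed per line; P3,P4 runs 00..11 left to right):
  rows 0-3 [P1,P2=00]: 1111  = hex F
  rows 4-7 [P1,P2=01]: 0011  = hex 3
  rows 8-11 [P1,P2=10]: 1101  = hex D
  rows 12-15 [P1,P2=11]: 1011  = hex B
Output column (row 0 .. row 15) = 1111001111011011
Output column grouped in 4s = 1111 0011 1101 1011 = 0xF3DB
Convert to decimal digit by digit (value = value*16 + digit):
  F -> 15
  15*16 + 3 = 243
  243*16 + 13 (D) = 3901
  3901*16 + 11 (B) = 62427
Decimal = 62427

62427


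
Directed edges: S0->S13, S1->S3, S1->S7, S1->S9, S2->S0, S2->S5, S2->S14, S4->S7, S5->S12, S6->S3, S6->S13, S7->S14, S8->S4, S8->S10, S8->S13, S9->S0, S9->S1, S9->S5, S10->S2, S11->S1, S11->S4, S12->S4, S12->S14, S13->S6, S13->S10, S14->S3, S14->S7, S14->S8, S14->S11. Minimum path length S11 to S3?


BFS layer-by-layer from S11:
  dist 0: {S11}
  dist 1: {S1, S4}
  dist 2: {S3, S7, S9}
  -> S3 reached at distance 2
Shortest path length = 2

2


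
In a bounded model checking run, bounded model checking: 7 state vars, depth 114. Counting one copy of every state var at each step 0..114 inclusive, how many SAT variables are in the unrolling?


BMC unrolls to depth k, creating one copy of each state var for steps 0..k.
Step count = 114 + 1 = 115 (steps 0 through 114)
Vars per step = 7
Total = 7 * 115 = 805

805


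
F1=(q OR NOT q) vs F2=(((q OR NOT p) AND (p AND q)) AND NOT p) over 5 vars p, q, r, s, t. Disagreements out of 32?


F1 = (q OR NOT q)
F2 = (((q OR NOT p) AND (p AND q)) AND NOT p)
Evaluate both on each of 32 rows (bits = p,q,r,s,t):
  row 0 [00000]: F1=1 F2=0 (differ) -> 1
  row 1 [00001]: F1=1 F2=0 (differ) -> 1
  row 2 [00010]: F1=1 F2=0 (differ) -> 1
  row 3 [00011]: F1=1 F2=0 (differ) -> 1
  row 4 [00100]: F1=1 F2=0 (differ) -> 1
  row 5 [00101]: F1=1 F2=0 (differ) -> 1
  row 6 [00110]: F1=1 F2=0 (differ) -> 1
  row 7 [00111]: F1=1 F2=0 (differ) -> 1
  row 8 [01000]: F1=1 F2=0 (differ) -> 1
  row 9 [01001]: F1=1 F2=0 (differ) -> 1
  row 10 [01010]: F1=1 F2=0 (differ) -> 1
  row 11 [01011]: F1=1 F2=0 (differ) -> 1
  row 12 [01100]: F1=1 F2=0 (differ) -> 1
  row 13 [01101]: F1=1 F2=0 (differ) -> 1
  row 14 [01110]: F1=1 F2=0 (differ) -> 1
  row 15 [01111]: F1=1 F2=0 (differ) -> 1
  row 16 [10000]: F1=1 F2=0 (differ) -> 1
  row 17 [10001]: F1=1 F2=0 (differ) -> 1
  row 18 [10010]: F1=1 F2=0 (differ) -> 1
  row 19 [10011]: F1=1 F2=0 (differ) -> 1
  row 20 [10100]: F1=1 F2=0 (differ) -> 1
  row 21 [10101]: F1=1 F2=0 (differ) -> 1
  row 22 [10110]: F1=1 F2=0 (differ) -> 1
  row 23 [10111]: F1=1 F2=0 (differ) -> 1
  row 24 [11000]: F1=1 F2=0 (differ) -> 1
  row 25 [11001]: F1=1 F2=0 (differ) -> 1
  row 26 [11010]: F1=1 F2=0 (differ) -> 1
  row 27 [11011]: F1=1 F2=0 (differ) -> 1
  row 28 [11100]: F1=1 F2=0 (differ) -> 1
  row 29 [11101]: F1=1 F2=0 (differ) -> 1
  row 30 [11110]: F1=1 F2=0 (differ) -> 1
  row 31 [11111]: F1=1 F2=0 (differ) -> 1
Full result column, 8 rows per line (p,q fixed per line; r,s,t runs 000..111 left to right):
  rows 0-7 [p,q=00]: 11111111  (ones: 8)
  rows 8-15 [p,q=01]: 11111111  (ones: 8)
  rows 16-23 [p,q=10]: 11111111  (ones: 8)
  rows 24-31 [p,q=11]: 11111111  (ones: 8)
Disagreements = 8+8+8+8 = 32

32


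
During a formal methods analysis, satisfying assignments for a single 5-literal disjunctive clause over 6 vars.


Step 1: Total=2^6=64
Step 2: Unsat when all 5 false: 2^1=2
Step 3: Sat=64-2=62

62


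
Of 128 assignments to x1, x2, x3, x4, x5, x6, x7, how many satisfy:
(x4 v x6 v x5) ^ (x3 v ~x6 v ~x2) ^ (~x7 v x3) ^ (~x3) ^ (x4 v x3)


CNF with 5 clauses over 7 vars (128 assignments).
An assignment satisfies CNF iff every clause has >=1 true literal.
Check each row (bits = x1,x2,x3,x4,x5,x6,x7; clause T/F shown):
  row 0 [0000000]: clauses=FTTTF -> 0
  row 1 [0000001]: clauses=FTFTF -> 0
  row 2 [0000010]: clauses=TTTTF -> 0
  row 3 [0000011]: clauses=TTFTF -> 0
  row 4 [0000100]: clauses=TTTTF -> 0
  (every remaining row is evaluated the same way; all 128 results are listed next)
Full result column, 8 rows per line (x1,x2,x3,x4 fixed per line; x5,x6,x7 runs 000..111 left to right):
  rows 0-7 [x1,x2,x3,x4=0000]: 00000000  (ones: 0)
  rows 8-15 [x1,x2,x3,x4=0001]: 10101010  (ones: 4)
  rows 16-23 [x1,x2,x3,x4=0010]: 00000000  (ones: 0)
  rows 24-31 [x1,x2,x3,x4=0011]: 00000000  (ones: 0)
  rows 32-39 [x1,x2,x3,x4=0100]: 00000000  (ones: 0)
  rows 40-47 [x1,x2,x3,x4=0101]: 10001000  (ones: 2)
  rows 48-55 [x1,x2,x3,x4=0110]: 00000000  (ones: 0)
  rows 56-63 [x1,x2,x3,x4=0111]: 00000000  (ones: 0)
  rows 64-71 [x1,x2,x3,x4=1000]: 00000000  (ones: 0)
  rows 72-79 [x1,x2,x3,x4=1001]: 10101010  (ones: 4)
  rows 80-87 [x1,x2,x3,x4=1010]: 00000000  (ones: 0)
  rows 88-95 [x1,x2,x3,x4=1011]: 00000000  (ones: 0)
  rows 96-103 [x1,x2,x3,x4=1100]: 00000000  (ones: 0)
  rows 104-111 [x1,x2,x3,x4=1101]: 10001000  (ones: 2)
  rows 112-119 [x1,x2,x3,x4=1110]: 00000000  (ones: 0)
  rows 120-127 [x1,x2,x3,x4=1111]: 00000000  (ones: 0)
Satisfying assignments = 0+4+0+0+0+2+0+0+0+4+0+0+0+2+0+0 = 12

12


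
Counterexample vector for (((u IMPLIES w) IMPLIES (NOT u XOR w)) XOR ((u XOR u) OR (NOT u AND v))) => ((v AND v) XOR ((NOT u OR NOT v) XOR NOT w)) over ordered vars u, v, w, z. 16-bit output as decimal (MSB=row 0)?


F1 = (((u IMPLIES w) IMPLIES (NOT u XOR w)) XOR ((u XOR u) OR (NOT u AND v)))
F2 = ((v AND v) XOR ((NOT u OR NOT v) XOR NOT w))
Counterexample to F1=>F2 is where F1=1 and F2=0.
Evaluate each row (bits = u,v,w,z, MSB first):
  row 0 [0000]: F1=1 F2=0 -> F1&~F2 -> 1
  row 1 [0001]: F1=1 F2=0 -> F1&~F2 -> 1
  row 2 [0010]: F1=0 F2=1 -> F1&~F2 -> 0
  row 3 [0011]: F1=0 F2=1 -> F1&~F2 -> 0
  row 4 [0100]: F1=0 F2=1 -> F1&~F2 -> 0
  row 5 [0101]: F1=0 F2=1 -> F1&~F2 -> 0
  row 6 [0110]: F1=1 F2=0 -> F1&~F2 -> 1
  row 7 [0111]: F1=1 F2=0 -> F1&~F2 -> 1
  row 8 [1000]: F1=1 F2=0 -> F1&~F2 -> 1
  row 9 [1001]: F1=1 F2=0 -> F1&~F2 -> 1
  row 10 [1010]: F1=1 F2=1 -> F1&~F2 -> 0
  row 11 [1011]: F1=1 F2=1 -> F1&~F2 -> 0
  row 12 [1100]: F1=1 F2=0 -> F1&~F2 -> 1
  row 13 [1101]: F1=1 F2=0 -> F1&~F2 -> 1
  row 14 [1110]: F1=1 F2=1 -> F1&~F2 -> 0
  row 15 [1111]: F1=1 F2=1 -> F1&~F2 -> 0
Full result column, 4 rows per line (u,v fixed per line; w,z runs 00..11 left to right):
  rows 0-3 [u,v=00]: 1100  = hex C
  rows 4-7 [u,v=01]: 0011  = hex 3
  rows 8-11 [u,v=10]: 1100  = hex C
  rows 12-15 [u,v=11]: 1100  = hex C
Counterexample vector (row 0 .. row 15) = 1100001111001100
Output column grouped in 4s = 1100 0011 1100 1100 = 0xC3CC
Convert to decimal digit by digit (value = value*16 + digit):
  C -> 12
  12*16 + 3 = 195
  195*16 + 12 (C) = 3132
  3132*16 + 12 (C) = 50124
Decimal = 50124

50124


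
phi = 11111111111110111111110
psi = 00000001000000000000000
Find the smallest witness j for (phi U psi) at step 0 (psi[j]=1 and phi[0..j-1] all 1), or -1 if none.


(phi U psi) at 0: need smallest j with psi[j]=1 and phi[i]=1 for all i in [0,j).
Scan from step 0:
  step 0: phi=1, psi=0 -> continue
  step 1: phi=1, psi=0 -> continue
  step 2: phi=1, psi=0 -> continue
  step 3: phi=1, psi=0 -> continue
  step 7: psi=1 and phi held for [0,7) -> witness found
Witness step = 7

7


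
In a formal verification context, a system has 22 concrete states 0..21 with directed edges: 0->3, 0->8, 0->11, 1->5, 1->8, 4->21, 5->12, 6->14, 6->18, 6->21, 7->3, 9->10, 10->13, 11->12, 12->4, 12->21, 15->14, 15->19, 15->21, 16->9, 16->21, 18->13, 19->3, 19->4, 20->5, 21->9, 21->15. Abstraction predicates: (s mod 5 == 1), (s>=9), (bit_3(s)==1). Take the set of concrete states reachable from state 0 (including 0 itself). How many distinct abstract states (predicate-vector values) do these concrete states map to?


BFS from 0:
Concrete reachable: {0, 3, 4, 8, 9, 10, 11, 12, 13, 14, 15, 19, 21}
Abstract via predicates (s mod 5 == 1), (s>=9), (bit_3(s)==1):
  (0,0,0) <- {0, 3, 4}
  (0,0,1) <- {8}
  (0,1,0) <- {19}
  (0,1,1) <- {9, 10, 12, 13, 14, 15}
  (1,1,0) <- {21}
  (1,1,1) <- {11}
Distinct abstract states = 6

6


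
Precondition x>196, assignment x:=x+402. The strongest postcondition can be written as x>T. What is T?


Formula: sp(P, x:=E) = exists old_x. (x = E[old_x/x]) AND P[old_x/x] (old_x is the value of x before the assignment; eliminate old_x by solving x = E[old_x/x] for old_x)
Step 1: Precondition P: x>196, i.e. old_x > 196
Step 2: Assignment gives x = old_x + 402, so old_x = x - 402
Step 3: Substitute into P: x - 402 > 196
Step 4: Simplify: x > 196+402 = 598

598


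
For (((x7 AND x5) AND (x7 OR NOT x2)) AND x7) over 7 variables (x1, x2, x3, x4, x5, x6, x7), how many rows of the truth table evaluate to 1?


Formula: (((x7 AND x5) AND (x7 OR NOT x2)) AND x7) over 7 vars (128 rows)
Evaluate each row (x1, x2, x3, x4, x5, x6, x7 as bits, MSB first):
  row 0 [0000000]: (((0 AND 0) AND (0 OR NOT 0)) AND 0) -> 0
  row 1 [0000001]: (((1 AND 0) AND (1 OR NOT 0)) AND 1) -> 0
  row 2 [0000010]: (((0 AND 0) AND (0 OR NOT 0)) AND 0) -> 0
  row 3 [0000011]: (((1 AND 0) AND (1 OR NOT 0)) AND 1) -> 0
  row 4 [0000100]: (((0 AND 1) AND (0 OR NOT 0)) AND 0) -> 0
  (every remaining row is evaluated the same way; all 128 results are listed next)
Full result column, 8 rows per line (x1,x2,x3,x4 fixed per line; x5,x6,x7 runs 000..111 left to right):
  rows 0-7 [x1,x2,x3,x4=0000]: 00000101  (ones: 2)
  rows 8-15 [x1,x2,x3,x4=0001]: 00000101  (ones: 2)
  rows 16-23 [x1,x2,x3,x4=0010]: 00000101  (ones: 2)
  rows 24-31 [x1,x2,x3,x4=0011]: 00000101  (ones: 2)
  rows 32-39 [x1,x2,x3,x4=0100]: 00000101  (ones: 2)
  rows 40-47 [x1,x2,x3,x4=0101]: 00000101  (ones: 2)
  rows 48-55 [x1,x2,x3,x4=0110]: 00000101  (ones: 2)
  rows 56-63 [x1,x2,x3,x4=0111]: 00000101  (ones: 2)
  rows 64-71 [x1,x2,x3,x4=1000]: 00000101  (ones: 2)
  rows 72-79 [x1,x2,x3,x4=1001]: 00000101  (ones: 2)
  rows 80-87 [x1,x2,x3,x4=1010]: 00000101  (ones: 2)
  rows 88-95 [x1,x2,x3,x4=1011]: 00000101  (ones: 2)
  rows 96-103 [x1,x2,x3,x4=1100]: 00000101  (ones: 2)
  rows 104-111 [x1,x2,x3,x4=1101]: 00000101  (ones: 2)
  rows 112-119 [x1,x2,x3,x4=1110]: 00000101  (ones: 2)
  rows 120-127 [x1,x2,x3,x4=1111]: 00000101  (ones: 2)
Count of 1-rows = 2+2+2+2+2+2+2+2+2+2+2+2+2+2+2+2 = 32

32


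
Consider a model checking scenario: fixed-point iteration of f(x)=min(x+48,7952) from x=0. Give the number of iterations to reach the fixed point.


Step 1: x=0, cap=7952, increment=48
Step 2: x grows by 48 each step until capped at 7952; fixed point is x=7952
Step 3: iterations = ceil(7952/48) = 166

166


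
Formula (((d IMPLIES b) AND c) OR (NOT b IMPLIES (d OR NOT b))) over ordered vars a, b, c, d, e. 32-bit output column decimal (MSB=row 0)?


Formula: (((d IMPLIES b) AND c) OR (NOT b IMPLIES (d OR NOT b))) over a, b, c, d, e (32 rows)
Evaluate each row (bits = a,b,c,d,e, MSB first):
  row 0 [00000]: (((0 IMPLIES 0) AND 0) OR (NOT 0 IMPLIES (0 OR NOT 0))) -> 1
  row 1 [00001]: (((0 IMPLIES 0) AND 0) OR (NOT 0 IMPLIES (0 OR NOT 0))) -> 1
  row 2 [00010]: (((1 IMPLIES 0) AND 0) OR (NOT 0 IMPLIES (1 OR NOT 0))) -> 1
  row 3 [00011]: (((1 IMPLIES 0) AND 0) OR (NOT 0 IMPLIES (1 OR NOT 0))) -> 1
  row 4 [00100]: (((0 IMPLIES 0) AND 1) OR (NOT 0 IMPLIES (0 OR NOT 0))) -> 1
  row 5 [00101]: (((0 IMPLIES 0) AND 1) OR (NOT 0 IMPLIES (0 OR NOT 0))) -> 1
  row 6 [00110]: (((1 IMPLIES 0) AND 1) OR (NOT 0 IMPLIES (1 OR NOT 0))) -> 1
  row 7 [00111]: (((1 IMPLIES 0) AND 1) OR (NOT 0 IMPLIES (1 OR NOT 0))) -> 1
  row 8 [01000]: (((0 IMPLIES 1) AND 0) OR (NOT 1 IMPLIES (0 OR NOT 1))) -> 1
  row 9 [01001]: (((0 IMPLIES 1) AND 0) OR (NOT 1 IMPLIES (0 OR NOT 1))) -> 1
  row 10 [01010]: (((1 IMPLIES 1) AND 0) OR (NOT 1 IMPLIES (1 OR NOT 1))) -> 1
  row 11 [01011]: (((1 IMPLIES 1) AND 0) OR (NOT 1 IMPLIES (1 OR NOT 1))) -> 1
  row 12 [01100]: (((0 IMPLIES 1) AND 1) OR (NOT 1 IMPLIES (0 OR NOT 1))) -> 1
  row 13 [01101]: (((0 IMPLIES 1) AND 1) OR (NOT 1 IMPLIES (0 OR NOT 1))) -> 1
  row 14 [01110]: (((1 IMPLIES 1) AND 1) OR (NOT 1 IMPLIES (1 OR NOT 1))) -> 1
  row 15 [01111]: (((1 IMPLIES 1) AND 1) OR (NOT 1 IMPLIES (1 OR NOT 1))) -> 1
  row 16 [10000]: (((0 IMPLIES 0) AND 0) OR (NOT 0 IMPLIES (0 OR NOT 0))) -> 1
  row 17 [10001]: (((0 IMPLIES 0) AND 0) OR (NOT 0 IMPLIES (0 OR NOT 0))) -> 1
  row 18 [10010]: (((1 IMPLIES 0) AND 0) OR (NOT 0 IMPLIES (1 OR NOT 0))) -> 1
  row 19 [10011]: (((1 IMPLIES 0) AND 0) OR (NOT 0 IMPLIES (1 OR NOT 0))) -> 1
  row 20 [10100]: (((0 IMPLIES 0) AND 1) OR (NOT 0 IMPLIES (0 OR NOT 0))) -> 1
  row 21 [10101]: (((0 IMPLIES 0) AND 1) OR (NOT 0 IMPLIES (0 OR NOT 0))) -> 1
  row 22 [10110]: (((1 IMPLIES 0) AND 1) OR (NOT 0 IMPLIES (1 OR NOT 0))) -> 1
  row 23 [10111]: (((1 IMPLIES 0) AND 1) OR (NOT 0 IMPLIES (1 OR NOT 0))) -> 1
  row 24 [11000]: (((0 IMPLIES 1) AND 0) OR (NOT 1 IMPLIES (0 OR NOT 1))) -> 1
  row 25 [11001]: (((0 IMPLIES 1) AND 0) OR (NOT 1 IMPLIES (0 OR NOT 1))) -> 1
  row 26 [11010]: (((1 IMPLIES 1) AND 0) OR (NOT 1 IMPLIES (1 OR NOT 1))) -> 1
  row 27 [11011]: (((1 IMPLIES 1) AND 0) OR (NOT 1 IMPLIES (1 OR NOT 1))) -> 1
  row 28 [11100]: (((0 IMPLIES 1) AND 1) OR (NOT 1 IMPLIES (0 OR NOT 1))) -> 1
  row 29 [11101]: (((0 IMPLIES 1) AND 1) OR (NOT 1 IMPLIES (0 OR NOT 1))) -> 1
  row 30 [11110]: (((1 IMPLIES 1) AND 1) OR (NOT 1 IMPLIES (1 OR NOT 1))) -> 1
  row 31 [11111]: (((1 IMPLIES 1) AND 1) OR (NOT 1 IMPLIES (1 OR NOT 1))) -> 1
Full result column, 4 rows per line (a,b,c fixed per line; d,e runs 00..11 left to right):
  rows 0-3 [a,b,c=000]: 1111  = hex F
  rows 4-7 [a,b,c=001]: 1111  = hex F
  rows 8-11 [a,b,c=010]: 1111  = hex F
  rows 12-15 [a,b,c=011]: 1111  = hex F
  rows 16-19 [a,b,c=100]: 1111  = hex F
  rows 20-23 [a,b,c=101]: 1111  = hex F
  rows 24-27 [a,b,c=110]: 1111  = hex F
  rows 28-31 [a,b,c=111]: 1111  = hex F
Output column (row 0 .. row 31) = 11111111111111111111111111111111
Output column grouped in 4s = 1111 1111 1111 1111 1111 1111 1111 1111 = 0xFFFFFFFF
Convert to decimal digit by digit (value = value*16 + digit):
  F -> 15
  15*16 + 15 (F) = 255
  255*16 + 15 (F) = 4095
  4095*16 + 15 (F) = 65535
  65535*16 + 15 (F) = 1048575
  1048575*16 + 15 (F) = 16777215
  16777215*16 + 15 (F) = 268435455
  268435455*16 + 15 (F) = 4294967295
Decimal = 4294967295

4294967295
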